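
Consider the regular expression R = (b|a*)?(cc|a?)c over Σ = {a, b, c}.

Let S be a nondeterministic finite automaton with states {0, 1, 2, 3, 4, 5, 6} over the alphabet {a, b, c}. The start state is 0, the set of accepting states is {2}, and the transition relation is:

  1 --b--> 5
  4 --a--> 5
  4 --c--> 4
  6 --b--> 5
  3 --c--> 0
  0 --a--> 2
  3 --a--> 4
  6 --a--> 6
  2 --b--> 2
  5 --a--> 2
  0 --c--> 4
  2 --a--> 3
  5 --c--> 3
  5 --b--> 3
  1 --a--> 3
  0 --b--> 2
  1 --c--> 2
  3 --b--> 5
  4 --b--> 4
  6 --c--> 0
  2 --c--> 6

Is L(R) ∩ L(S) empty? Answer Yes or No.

Converting the expression R to a DFA (subset construction, then merging equivalent states) gives the minimal DFA with states {r0, r1, r2, r3, r4, r5, r6}, start state r0, accepting states {r3, r6} and transitions r0: a→r1, b→r2, c→r3; r1: a→r1, b→r4, c→r3; r2: a→r5, b→r4, c→r3; r3: a→r4, b→r4, c→r5; r4: a→r4, b→r4, c→r4; r5: a→r4, b→r4, c→r6; r6: a→r4, b→r4, c→r4.
Exploring the product automaton R × S from the start pair (r0, 0), following both machines on each input symbol, reaches 21 state pairs: (r0, 0), (r1, 2), (r2, 2), (r3, 4), (r1, 3), (r4, 2), (r3, 6), (r5, 3), (r4, 5), (r4, 4), (r5, 4), (r1, 4), (r3, 0), (r4, 3), (r4, 6), (r5, 0), (r6, 0), (r6, 4), (r1, 5), (r4, 0), (r3, 3).
R accepts in {r3, r6} and S accepts in {2}; no reachable pair has both components accepting, so no string drives both machines to acceptance simultaneously and L(R) ∩ L(S) = ∅.
So no string is accepted by both, and the intersection is empty.

Yes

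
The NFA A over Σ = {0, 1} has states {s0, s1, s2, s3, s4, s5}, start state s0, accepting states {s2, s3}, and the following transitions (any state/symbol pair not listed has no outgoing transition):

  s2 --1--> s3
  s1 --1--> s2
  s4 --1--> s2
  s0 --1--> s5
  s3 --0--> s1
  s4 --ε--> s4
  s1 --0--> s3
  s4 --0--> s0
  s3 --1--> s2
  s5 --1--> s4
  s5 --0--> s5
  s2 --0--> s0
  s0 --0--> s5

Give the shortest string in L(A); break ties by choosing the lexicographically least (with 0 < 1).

A breadth-first search from s0 reaches an accepting state first via the path s0 → s5 → s4 → s2 on input 011.
No string of length < 3 is accepted (BFS exhausts all shorter strings without reaching an accepting state), and 011 is the lexicographically least accepting string of length 3.

011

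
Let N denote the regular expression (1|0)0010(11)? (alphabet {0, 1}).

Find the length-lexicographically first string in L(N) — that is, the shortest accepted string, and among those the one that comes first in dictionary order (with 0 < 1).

By inspection of the expression, no string of length less than 5 matches, and 00010 is the lexicographically first match of length 5.

00010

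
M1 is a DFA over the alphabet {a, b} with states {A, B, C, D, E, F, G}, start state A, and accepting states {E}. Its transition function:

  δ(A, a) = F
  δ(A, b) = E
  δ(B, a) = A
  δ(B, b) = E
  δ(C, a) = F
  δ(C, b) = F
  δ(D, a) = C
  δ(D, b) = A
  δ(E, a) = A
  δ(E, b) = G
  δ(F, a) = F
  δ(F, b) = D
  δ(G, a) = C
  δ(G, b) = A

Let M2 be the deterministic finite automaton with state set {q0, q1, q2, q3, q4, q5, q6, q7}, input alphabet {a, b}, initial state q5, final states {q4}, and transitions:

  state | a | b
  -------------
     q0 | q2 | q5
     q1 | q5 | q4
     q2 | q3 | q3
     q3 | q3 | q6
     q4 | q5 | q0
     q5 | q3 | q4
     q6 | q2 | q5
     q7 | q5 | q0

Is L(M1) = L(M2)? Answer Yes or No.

Yes

Exploring the product automaton M1 × M2 from the start pair (A, q5), following both machines on each input symbol, reaches 6 state pairs: (A, q5), (F, q3), (E, q4), (D, q6), (G, q0), (C, q2).
M1 accepts in {E} and M2 accepts in {q4}. In every reachable pair the two components are either both accepting — (E, q4) — or both non-accepting, so no string is accepted by exactly one of the machines: L(M1) \ L(M2) and L(M2) \ L(M1) are both empty.
Hence every string is accepted by M1 iff it is accepted by M2, and the two languages coincide.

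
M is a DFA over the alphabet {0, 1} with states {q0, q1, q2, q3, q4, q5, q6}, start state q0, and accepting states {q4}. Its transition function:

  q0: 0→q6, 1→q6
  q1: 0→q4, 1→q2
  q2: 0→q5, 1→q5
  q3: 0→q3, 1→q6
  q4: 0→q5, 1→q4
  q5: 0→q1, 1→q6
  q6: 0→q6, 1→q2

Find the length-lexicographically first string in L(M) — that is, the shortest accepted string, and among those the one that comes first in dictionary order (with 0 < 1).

A breadth-first search from q0 reaches an accepting state first via the path q0 → q6 → q2 → q5 → q1 → q4 on input 01000.
No string of length < 5 is accepted (BFS exhausts all shorter strings without reaching an accepting state), and 01000 is the lexicographically least accepting string of length 5.

01000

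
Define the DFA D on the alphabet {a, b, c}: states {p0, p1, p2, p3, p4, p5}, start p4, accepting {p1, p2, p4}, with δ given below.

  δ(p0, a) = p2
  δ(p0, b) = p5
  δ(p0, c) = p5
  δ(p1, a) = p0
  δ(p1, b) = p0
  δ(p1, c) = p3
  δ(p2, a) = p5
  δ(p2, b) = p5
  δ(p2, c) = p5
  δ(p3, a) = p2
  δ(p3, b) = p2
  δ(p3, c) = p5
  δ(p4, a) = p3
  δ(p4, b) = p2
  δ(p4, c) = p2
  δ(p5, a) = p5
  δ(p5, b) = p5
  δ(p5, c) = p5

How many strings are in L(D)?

5

The useful subgraph on states {p2, p3, p4} is acyclic, so L(D) is finite; the longest accepting path visits 3 useful states, giving maximum string length 2.
Counting accepting paths from p4 by length: 1 of length 0, 2 of length 1, 2 of length 2. Total 5.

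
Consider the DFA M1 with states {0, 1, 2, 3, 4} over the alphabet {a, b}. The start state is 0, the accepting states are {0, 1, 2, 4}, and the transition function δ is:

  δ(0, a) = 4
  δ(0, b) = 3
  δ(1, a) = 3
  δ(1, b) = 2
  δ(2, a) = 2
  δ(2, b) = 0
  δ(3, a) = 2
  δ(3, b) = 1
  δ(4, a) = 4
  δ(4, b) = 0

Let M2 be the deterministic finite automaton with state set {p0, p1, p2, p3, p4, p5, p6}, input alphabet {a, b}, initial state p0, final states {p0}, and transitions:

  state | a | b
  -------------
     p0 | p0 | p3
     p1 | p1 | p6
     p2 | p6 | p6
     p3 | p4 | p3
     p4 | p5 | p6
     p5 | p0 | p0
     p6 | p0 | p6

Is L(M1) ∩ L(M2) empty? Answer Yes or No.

The empty string ε is accepted by both M1 and M2.
Hence L(M1) ∩ L(M2) ≠ ∅.

No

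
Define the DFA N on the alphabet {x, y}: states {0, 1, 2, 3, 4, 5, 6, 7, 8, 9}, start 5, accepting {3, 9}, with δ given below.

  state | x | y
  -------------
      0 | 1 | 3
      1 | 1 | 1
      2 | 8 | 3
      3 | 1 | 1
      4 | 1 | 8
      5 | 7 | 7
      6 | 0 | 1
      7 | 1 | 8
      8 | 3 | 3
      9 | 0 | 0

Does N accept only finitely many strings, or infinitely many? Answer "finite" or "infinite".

The useful states (reachable from 5 and able to reach an accepting state) are {3, 5, 7, 8}.
Restricted to these states the transition graph has no cycle, so every accepting path has bounded length and L is finite.

finite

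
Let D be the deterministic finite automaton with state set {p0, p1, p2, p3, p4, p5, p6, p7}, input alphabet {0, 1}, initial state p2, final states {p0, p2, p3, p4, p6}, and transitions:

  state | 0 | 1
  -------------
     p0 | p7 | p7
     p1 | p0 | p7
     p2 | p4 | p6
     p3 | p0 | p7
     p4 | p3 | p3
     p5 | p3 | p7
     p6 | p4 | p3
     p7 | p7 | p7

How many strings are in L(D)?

14

The useful subgraph on states {p0, p2, p3, p4, p6} is acyclic, so L(D) is finite; the longest accepting path visits 5 useful states, giving maximum string length 4.
Counting accepting paths from p2 by length: 1 of length 0, 2 of length 1, 4 of length 2, 5 of length 3, 2 of length 4. Total 14.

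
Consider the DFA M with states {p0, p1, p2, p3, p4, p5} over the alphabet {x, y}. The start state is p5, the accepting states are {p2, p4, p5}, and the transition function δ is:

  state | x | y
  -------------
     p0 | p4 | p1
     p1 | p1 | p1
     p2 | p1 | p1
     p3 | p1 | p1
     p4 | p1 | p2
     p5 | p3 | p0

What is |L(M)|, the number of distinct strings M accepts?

3

The useful subgraph on states {p0, p2, p4, p5} is acyclic, so L(M) is finite; the longest accepting path visits 4 useful states, giving maximum string length 3.
Counting accepting paths from p5 by length: 1 of length 0, 1 of length 2, 1 of length 3. Total 3.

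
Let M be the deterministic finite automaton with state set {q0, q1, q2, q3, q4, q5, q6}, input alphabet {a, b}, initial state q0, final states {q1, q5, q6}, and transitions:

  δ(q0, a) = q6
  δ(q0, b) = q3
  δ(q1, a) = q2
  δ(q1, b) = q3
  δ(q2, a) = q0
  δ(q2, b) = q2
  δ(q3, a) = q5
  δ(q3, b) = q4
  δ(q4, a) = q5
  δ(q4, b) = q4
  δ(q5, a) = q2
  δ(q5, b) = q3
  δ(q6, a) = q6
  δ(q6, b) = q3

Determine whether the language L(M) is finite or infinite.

State q4 is reachable from the start and can reach an accepting state, and it lies on the cycle q4 → q4.
Traversing that cycle any number of times yields accepted strings of unbounded length, so the language is infinite.

infinite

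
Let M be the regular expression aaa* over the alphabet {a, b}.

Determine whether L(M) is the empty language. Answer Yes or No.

The string aa matches the expression, so it belongs to L(M).
Since L(M) contains at least one string, it is not empty.

No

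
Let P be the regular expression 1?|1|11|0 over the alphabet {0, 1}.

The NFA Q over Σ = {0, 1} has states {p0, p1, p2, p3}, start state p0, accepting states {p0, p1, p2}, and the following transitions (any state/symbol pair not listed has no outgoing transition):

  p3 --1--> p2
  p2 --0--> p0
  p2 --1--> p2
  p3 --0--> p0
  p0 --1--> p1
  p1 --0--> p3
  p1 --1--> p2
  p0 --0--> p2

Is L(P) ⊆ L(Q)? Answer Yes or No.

Converting the expression P to a DFA (subset construction, then merging equivalent states) gives the minimal DFA with states {r0, r1, r2, r3}, start state r0, accepting states {r0, r1, r2} and transitions r0: 0→r1, 1→r2; r1: 0→r3, 1→r3; r2: 0→r3, 1→r1; r3: 0→r3, 1→r3.
Exploring the product automaton P × Q from the start pair (r0, p0), following both machines on each input symbol, reaches 7 state pairs: (r0, p0), (r1, p2), (r2, p1), (r3, p0), (r3, p2), (r3, p3), (r3, p1).
P accepts in {r0, r1, r2} and Q accepts in {p0, p1, p2}. The reachable pairs whose P-component is accepting are (r0, p0), (r1, p2), (r2, p1); in each of them the Q-component is accepting too, so the product for L(P) \ L(Q) (P-component accepting, Q-component rejecting) has no reachable accepting pair and the difference is empty.
Hence every string in L(P) is also in L(Q).

Yes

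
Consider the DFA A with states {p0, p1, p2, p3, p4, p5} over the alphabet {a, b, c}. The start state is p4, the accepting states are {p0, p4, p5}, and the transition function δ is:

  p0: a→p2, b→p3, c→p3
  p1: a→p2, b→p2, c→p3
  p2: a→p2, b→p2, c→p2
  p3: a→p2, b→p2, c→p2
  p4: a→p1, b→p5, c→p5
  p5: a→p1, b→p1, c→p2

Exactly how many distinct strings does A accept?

The useful subgraph on states {p4, p5} is acyclic, so L(A) is finite; the longest accepting path visits 2 useful states, giving maximum string length 1.
Counting accepting paths from p4 by length: 1 of length 0, 2 of length 1. Total 3.

3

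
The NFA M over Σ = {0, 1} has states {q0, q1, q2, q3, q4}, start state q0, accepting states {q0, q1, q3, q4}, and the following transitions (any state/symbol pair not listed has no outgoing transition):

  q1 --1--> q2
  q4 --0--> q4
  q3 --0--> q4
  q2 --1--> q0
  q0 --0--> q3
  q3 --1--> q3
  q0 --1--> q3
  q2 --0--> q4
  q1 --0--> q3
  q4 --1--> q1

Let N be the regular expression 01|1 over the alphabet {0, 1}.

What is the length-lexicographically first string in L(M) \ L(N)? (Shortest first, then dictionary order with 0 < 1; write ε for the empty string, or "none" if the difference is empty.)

ε

The empty string ε is accepted by M but not by N.
Since ε is the unique shortest string, it is the required witness.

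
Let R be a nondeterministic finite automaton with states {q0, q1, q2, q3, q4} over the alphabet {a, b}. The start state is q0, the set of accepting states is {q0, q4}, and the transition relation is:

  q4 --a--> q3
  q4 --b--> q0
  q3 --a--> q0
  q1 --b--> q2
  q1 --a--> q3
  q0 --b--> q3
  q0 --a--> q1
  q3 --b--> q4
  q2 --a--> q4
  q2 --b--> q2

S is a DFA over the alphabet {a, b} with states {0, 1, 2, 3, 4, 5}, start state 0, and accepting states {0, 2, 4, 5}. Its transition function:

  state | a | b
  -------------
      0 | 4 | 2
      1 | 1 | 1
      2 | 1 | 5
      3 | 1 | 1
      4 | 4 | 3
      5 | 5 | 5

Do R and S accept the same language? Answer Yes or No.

No

The string ba is accepted by R but rejected by S.
So L(R) ≠ L(S).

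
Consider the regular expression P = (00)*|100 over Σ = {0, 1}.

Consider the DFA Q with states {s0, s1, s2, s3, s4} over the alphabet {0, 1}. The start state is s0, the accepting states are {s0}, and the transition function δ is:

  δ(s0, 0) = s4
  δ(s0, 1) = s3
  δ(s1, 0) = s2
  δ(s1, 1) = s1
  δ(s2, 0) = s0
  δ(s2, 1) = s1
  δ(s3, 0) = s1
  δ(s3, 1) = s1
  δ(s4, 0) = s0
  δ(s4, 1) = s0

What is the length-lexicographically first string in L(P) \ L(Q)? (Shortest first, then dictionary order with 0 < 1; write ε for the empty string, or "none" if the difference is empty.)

100

The string 100 is accepted by P but not by Q.
No shorter string lies in the difference, and 100 is the lexicographically first length-3 string in L(P) \ L(Q).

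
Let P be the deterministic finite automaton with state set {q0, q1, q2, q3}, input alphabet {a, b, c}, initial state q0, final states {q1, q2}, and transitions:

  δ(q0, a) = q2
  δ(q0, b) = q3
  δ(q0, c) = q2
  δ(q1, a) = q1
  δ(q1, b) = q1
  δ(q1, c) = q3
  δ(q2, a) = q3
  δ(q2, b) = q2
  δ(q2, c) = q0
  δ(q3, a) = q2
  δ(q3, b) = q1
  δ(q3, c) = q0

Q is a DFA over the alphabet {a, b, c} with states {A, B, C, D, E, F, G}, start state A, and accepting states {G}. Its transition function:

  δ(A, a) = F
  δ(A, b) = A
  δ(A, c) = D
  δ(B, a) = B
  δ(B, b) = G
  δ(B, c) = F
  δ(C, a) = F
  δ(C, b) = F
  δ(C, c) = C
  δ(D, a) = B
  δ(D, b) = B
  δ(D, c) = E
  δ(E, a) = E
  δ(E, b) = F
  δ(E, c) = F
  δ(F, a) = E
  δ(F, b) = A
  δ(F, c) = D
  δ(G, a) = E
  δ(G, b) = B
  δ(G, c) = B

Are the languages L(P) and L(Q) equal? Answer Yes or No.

No

The string a is accepted by P but rejected by Q.
So L(P) ≠ L(Q).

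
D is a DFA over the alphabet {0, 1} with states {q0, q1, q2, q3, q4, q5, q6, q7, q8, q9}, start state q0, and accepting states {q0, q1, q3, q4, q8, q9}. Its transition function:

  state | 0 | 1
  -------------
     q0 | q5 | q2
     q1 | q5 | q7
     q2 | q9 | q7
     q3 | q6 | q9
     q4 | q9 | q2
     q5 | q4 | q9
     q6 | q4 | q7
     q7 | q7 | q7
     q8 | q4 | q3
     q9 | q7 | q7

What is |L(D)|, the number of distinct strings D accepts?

6

The useful subgraph on states {q0, q2, q4, q5, q9} is acyclic, so L(D) is finite; the longest accepting path visits 5 useful states, giving maximum string length 4.
Counting accepting paths from q0 by length: 1 of length 0, 3 of length 2, 1 of length 3, 1 of length 4. Total 6.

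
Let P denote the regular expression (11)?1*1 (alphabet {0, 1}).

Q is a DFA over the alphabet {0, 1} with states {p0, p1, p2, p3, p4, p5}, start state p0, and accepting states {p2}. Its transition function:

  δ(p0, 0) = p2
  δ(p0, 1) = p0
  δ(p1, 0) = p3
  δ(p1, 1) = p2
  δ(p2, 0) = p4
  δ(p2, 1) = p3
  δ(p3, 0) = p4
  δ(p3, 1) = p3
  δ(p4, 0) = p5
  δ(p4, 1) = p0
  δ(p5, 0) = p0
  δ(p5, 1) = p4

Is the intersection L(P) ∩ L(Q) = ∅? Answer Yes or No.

Converting the expression P to a DFA (subset construction, then merging equivalent states) gives the minimal DFA with states {r0, r1, r2}, start state r0, accepting states {r2} and transitions r0: 0→r1, 1→r2; r1: 0→r1, 1→r1; r2: 0→r1, 1→r2.
Exploring the product automaton P × Q from the start pair (r0, p0), following both machines on each input symbol, reaches 7 state pairs: (r0, p0), (r1, p2), (r2, p0), (r1, p4), (r1, p3), (r1, p5), (r1, p0).
P accepts in {r2} and Q accepts in {p2}; no reachable pair has both components accepting, so no string drives both machines to acceptance simultaneously and L(P) ∩ L(Q) = ∅.
So no string is accepted by both, and the intersection is empty.

Yes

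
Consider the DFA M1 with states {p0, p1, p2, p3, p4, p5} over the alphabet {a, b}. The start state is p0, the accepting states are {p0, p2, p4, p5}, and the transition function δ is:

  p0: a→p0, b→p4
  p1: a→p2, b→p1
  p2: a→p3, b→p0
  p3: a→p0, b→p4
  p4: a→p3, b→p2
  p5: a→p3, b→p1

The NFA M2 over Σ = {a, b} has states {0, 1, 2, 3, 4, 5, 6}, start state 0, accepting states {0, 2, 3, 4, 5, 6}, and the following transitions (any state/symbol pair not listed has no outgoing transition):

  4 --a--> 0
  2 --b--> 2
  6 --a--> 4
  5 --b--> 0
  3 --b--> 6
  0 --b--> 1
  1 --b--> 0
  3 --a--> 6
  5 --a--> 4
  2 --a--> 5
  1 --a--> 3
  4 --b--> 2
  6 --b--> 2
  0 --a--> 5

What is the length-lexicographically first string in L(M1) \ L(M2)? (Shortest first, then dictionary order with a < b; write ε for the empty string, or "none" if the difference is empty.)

The string b is accepted by M1 but not by M2.
No shorter string lies in the difference, and b is the lexicographically first length-1 string in L(M1) \ L(M2).

b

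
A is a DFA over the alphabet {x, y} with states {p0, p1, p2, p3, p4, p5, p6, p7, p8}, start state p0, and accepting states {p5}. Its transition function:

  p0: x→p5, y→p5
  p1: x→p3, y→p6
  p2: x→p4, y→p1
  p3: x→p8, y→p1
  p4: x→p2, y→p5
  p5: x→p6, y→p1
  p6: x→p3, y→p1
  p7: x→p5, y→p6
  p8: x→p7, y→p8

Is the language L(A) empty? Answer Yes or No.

No

The string x is accepted: the run p0 → p5 ends in the accepting state p5.
Since at least one string is accepted, L(A) is not empty.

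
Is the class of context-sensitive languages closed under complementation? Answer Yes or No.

The context-sensitive languages are exactly NSPACE(n), and by the Immerman–Szelepcsényi theorem nondeterministic space classes (from log n up) are closed under complement.
So the context-sensitive languages are closed under complement.

Yes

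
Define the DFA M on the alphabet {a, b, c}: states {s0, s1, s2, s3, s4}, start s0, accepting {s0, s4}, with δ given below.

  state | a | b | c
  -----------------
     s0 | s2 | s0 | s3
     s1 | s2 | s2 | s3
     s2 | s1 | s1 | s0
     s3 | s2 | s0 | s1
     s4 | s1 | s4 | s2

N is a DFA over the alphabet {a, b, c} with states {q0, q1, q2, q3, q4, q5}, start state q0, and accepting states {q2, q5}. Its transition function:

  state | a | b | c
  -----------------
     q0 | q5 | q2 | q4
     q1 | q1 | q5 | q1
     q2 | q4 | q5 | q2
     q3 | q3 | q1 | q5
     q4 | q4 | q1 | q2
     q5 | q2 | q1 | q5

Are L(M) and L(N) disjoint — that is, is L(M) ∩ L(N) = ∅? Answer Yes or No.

The string b is accepted by both M and N.
Hence L(M) ∩ L(N) ≠ ∅.

No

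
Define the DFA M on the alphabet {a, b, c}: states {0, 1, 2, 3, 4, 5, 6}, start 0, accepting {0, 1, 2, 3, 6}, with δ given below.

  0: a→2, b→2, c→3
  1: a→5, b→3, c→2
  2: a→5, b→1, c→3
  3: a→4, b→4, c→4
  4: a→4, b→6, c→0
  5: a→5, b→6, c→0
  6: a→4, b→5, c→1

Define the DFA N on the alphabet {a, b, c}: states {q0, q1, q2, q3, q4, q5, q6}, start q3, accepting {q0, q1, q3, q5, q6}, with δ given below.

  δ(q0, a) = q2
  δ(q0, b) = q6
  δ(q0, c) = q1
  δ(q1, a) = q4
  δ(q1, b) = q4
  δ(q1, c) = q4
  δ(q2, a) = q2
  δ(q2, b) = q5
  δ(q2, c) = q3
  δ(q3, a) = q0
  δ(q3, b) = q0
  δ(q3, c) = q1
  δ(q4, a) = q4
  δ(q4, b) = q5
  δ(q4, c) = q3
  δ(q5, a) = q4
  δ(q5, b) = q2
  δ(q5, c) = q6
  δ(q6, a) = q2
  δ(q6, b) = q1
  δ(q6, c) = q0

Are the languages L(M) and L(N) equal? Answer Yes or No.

Yes

Exploring the product automaton M × N from the start pair (0, q3), following both machines on each input symbol, reaches 7 state pairs: (0, q3), (2, q0), (3, q1), (5, q2), (1, q6), (4, q4), (6, q5).
M accepts in {0, 1, 2, 3, 6} and N accepts in {q0, q1, q3, q5, q6}. In every reachable pair the two components are either both accepting — (0, q3), (2, q0), (3, q1), (1, q6), (6, q5) — or both non-accepting, so no string is accepted by exactly one of the machines: L(M) \ L(N) and L(N) \ L(M) are both empty.
Hence every string is accepted by M iff it is accepted by N, and the two languages coincide.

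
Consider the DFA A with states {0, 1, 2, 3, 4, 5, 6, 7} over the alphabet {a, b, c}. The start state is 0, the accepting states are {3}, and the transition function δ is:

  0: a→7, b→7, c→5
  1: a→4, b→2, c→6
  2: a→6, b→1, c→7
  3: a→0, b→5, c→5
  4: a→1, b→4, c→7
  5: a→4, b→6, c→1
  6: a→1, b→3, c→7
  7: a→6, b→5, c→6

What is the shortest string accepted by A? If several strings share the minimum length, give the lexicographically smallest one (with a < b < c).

A breadth-first search from 0 reaches an accepting state first via the path 0 → 7 → 6 → 3 on input aab.
No string of length < 3 is accepted (BFS exhausts all shorter strings without reaching an accepting state), and aab is the lexicographically least accepting string of length 3.

aab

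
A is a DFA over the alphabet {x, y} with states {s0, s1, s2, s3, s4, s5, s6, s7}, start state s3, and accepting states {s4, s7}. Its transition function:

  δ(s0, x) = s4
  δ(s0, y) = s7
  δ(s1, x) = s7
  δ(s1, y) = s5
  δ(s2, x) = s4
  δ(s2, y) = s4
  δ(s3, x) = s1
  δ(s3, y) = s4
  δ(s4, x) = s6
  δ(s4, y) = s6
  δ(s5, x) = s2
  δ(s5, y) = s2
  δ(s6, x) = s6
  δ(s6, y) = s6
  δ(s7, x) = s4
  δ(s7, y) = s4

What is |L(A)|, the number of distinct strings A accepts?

8

The useful subgraph on states {s1, s2, s3, s4, s5, s7} is acyclic, so L(A) is finite; the longest accepting path visits 5 useful states, giving maximum string length 4.
Counting accepting paths from s3 by length: 1 of length 1, 1 of length 2, 2 of length 3, 4 of length 4. Total 8.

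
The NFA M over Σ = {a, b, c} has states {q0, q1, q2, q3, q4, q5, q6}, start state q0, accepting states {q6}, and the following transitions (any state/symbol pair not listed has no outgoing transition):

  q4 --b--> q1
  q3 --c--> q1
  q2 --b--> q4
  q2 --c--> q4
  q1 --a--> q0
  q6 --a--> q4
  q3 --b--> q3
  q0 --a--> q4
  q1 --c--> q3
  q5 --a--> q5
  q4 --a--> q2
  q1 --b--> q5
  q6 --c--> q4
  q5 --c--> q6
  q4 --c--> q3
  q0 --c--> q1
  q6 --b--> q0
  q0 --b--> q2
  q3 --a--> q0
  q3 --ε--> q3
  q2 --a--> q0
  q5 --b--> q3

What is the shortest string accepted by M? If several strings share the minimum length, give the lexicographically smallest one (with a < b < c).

cbc

A breadth-first search from q0 reaches an accepting state first via the path q0 → q1 → q5 → q6 on input cbc.
No string of length < 3 is accepted (BFS exhausts all shorter strings without reaching an accepting state), and cbc is the lexicographically least accepting string of length 3.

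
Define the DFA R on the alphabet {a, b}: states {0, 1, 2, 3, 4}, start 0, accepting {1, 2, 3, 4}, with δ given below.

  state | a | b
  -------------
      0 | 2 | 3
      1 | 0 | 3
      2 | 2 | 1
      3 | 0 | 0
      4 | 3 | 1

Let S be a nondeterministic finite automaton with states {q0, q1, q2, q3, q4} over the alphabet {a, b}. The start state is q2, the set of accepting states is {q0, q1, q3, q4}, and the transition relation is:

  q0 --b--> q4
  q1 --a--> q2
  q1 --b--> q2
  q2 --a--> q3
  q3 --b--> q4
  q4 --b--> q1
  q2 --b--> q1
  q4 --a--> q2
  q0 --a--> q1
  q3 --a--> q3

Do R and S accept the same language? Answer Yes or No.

Yes

Exploring the product automaton R × S from the start pair (0, q2), following both machines on each input symbol, reaches 4 state pairs: (0, q2), (2, q3), (3, q1), (1, q4).
R accepts in {1, 2, 3, 4} and S accepts in {q0, q1, q3, q4}. In every reachable pair the two components are either both accepting — (2, q3), (3, q1), (1, q4) — or both non-accepting, so no string is accepted by exactly one of the machines: L(R) \ L(S) and L(S) \ L(R) are both empty.
Hence every string is accepted by R iff it is accepted by S, and the two languages coincide.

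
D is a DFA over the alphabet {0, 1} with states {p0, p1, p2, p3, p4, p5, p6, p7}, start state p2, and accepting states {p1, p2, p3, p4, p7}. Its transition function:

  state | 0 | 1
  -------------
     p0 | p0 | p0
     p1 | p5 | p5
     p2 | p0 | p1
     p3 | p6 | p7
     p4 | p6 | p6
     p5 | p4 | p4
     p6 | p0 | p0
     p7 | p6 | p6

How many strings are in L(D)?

6

The useful subgraph on states {p1, p2, p4, p5} is acyclic, so L(D) is finite; the longest accepting path visits 4 useful states, giving maximum string length 3.
Counting accepting paths from p2 by length: 1 of length 0, 1 of length 1, 4 of length 3. Total 6.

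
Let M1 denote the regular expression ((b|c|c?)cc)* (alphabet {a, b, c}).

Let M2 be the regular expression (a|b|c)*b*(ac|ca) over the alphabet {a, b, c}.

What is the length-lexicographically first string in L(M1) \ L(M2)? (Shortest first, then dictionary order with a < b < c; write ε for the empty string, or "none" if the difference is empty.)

ε

The empty string ε is accepted by M1 but not by M2.
Since ε is the unique shortest string, it is the required witness.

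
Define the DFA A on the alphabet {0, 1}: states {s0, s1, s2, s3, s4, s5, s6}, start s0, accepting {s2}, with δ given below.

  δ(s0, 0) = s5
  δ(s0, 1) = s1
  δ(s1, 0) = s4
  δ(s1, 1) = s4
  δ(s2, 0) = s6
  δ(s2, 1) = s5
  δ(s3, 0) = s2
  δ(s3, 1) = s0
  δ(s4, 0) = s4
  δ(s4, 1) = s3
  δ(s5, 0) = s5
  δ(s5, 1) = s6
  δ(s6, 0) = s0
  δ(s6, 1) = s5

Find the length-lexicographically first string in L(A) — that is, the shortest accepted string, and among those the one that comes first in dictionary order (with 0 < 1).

1010

A breadth-first search from s0 reaches an accepting state first via the path s0 → s1 → s4 → s3 → s2 on input 1010.
No string of length < 4 is accepted (BFS exhausts all shorter strings without reaching an accepting state), and 1010 is the lexicographically least accepting string of length 4.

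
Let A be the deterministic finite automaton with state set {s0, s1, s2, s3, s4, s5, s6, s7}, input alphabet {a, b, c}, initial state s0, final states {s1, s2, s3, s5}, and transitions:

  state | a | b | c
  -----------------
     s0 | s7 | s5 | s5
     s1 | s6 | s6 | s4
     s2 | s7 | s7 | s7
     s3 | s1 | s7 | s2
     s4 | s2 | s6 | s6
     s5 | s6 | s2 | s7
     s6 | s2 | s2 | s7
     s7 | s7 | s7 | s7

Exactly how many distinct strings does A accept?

8

The useful subgraph on states {s0, s2, s5, s6} is acyclic, so L(A) is finite; the longest accepting path visits 4 useful states, giving maximum string length 3.
Counting accepting paths from s0 by length: 2 of length 1, 2 of length 2, 4 of length 3. Total 8.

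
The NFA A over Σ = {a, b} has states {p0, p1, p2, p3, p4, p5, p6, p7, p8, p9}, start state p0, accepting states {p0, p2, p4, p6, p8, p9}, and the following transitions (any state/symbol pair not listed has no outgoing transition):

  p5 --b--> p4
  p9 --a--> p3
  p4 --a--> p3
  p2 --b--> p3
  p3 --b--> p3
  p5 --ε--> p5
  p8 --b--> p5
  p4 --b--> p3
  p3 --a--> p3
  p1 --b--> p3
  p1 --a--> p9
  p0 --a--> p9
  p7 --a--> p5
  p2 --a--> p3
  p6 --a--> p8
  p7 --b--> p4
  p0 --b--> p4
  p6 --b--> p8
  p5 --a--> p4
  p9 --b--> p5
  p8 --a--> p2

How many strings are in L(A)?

5

The useful subgraph on states {p0, p4, p5, p9} is acyclic, so L(A) is finite; the longest accepting path visits 4 useful states, giving maximum string length 3.
Counting accepting paths from p0 by length: 1 of length 0, 2 of length 1, 2 of length 3. Total 5.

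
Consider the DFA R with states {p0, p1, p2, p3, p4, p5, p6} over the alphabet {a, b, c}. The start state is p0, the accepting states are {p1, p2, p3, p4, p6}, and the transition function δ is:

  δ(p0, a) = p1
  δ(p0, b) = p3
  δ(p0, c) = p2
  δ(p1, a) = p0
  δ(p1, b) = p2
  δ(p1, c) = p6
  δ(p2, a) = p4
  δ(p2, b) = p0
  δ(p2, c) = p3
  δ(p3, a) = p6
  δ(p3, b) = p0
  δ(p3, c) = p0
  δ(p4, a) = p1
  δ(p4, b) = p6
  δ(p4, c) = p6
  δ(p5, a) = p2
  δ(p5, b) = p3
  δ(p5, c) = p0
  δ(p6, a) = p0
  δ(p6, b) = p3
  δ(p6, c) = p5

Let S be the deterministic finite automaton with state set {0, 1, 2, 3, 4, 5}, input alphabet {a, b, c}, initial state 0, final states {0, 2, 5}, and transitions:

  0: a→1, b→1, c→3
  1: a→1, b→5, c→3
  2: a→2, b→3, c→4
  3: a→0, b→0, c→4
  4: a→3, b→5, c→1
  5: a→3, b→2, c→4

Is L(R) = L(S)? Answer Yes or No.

No

The string a is accepted by R but rejected by S.
So L(R) ≠ L(S).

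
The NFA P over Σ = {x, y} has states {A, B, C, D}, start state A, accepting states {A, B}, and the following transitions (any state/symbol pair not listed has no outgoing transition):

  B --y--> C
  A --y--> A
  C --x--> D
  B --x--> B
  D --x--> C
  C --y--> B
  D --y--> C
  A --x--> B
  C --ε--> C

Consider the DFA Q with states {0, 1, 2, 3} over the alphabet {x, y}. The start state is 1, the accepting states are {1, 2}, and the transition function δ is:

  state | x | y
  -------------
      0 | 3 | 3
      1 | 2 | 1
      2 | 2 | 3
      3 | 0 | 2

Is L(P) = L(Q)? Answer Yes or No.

Yes

Exploring the product automaton P × Q from the start pair (A, 1), following both machines on each input symbol, reaches 4 state pairs: (A, 1), (B, 2), (C, 3), (D, 0).
P accepts in {A, B} and Q accepts in {1, 2}. In every reachable pair the two components are either both accepting — (A, 1), (B, 2) — or both non-accepting, so no string is accepted by exactly one of the machines: L(P) \ L(Q) and L(Q) \ L(P) are both empty.
Hence every string is accepted by P iff it is accepted by Q, and the two languages coincide.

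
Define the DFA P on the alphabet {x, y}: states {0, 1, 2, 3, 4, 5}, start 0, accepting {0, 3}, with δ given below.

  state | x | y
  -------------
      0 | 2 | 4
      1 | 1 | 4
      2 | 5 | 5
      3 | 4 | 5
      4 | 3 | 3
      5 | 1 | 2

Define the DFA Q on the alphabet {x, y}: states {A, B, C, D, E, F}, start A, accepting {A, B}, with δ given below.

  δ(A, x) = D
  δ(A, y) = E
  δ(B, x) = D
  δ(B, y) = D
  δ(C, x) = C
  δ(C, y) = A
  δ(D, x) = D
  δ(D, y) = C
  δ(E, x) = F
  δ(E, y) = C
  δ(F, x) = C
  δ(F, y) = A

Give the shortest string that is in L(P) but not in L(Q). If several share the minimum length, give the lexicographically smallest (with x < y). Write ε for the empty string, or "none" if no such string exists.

The string yx is accepted by P but not by Q.
No shorter string lies in the difference, and yx is the lexicographically first length-2 string in L(P) \ L(Q).

yx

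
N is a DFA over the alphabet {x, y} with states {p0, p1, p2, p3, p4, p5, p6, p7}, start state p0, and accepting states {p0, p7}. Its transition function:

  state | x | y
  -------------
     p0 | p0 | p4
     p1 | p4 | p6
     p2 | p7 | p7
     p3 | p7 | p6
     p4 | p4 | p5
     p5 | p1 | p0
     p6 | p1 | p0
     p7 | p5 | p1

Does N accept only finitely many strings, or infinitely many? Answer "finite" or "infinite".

State p0 is reachable from the start and can reach an accepting state, and it lies on the cycle p0 → p0.
Traversing that cycle any number of times yields accepted strings of unbounded length, so the language is infinite.

infinite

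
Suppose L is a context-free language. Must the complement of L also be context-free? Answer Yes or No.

CFLs are closed under union, so if they were also closed under complement they would be closed under intersection by De Morgan (L₁ ∩ L₂ is the complement of the union of the complements). But {aⁿbⁿcᵐ} ∩ {aᵐbⁿcⁿ} = {aⁿbⁿcⁿ} is not context-free although both operands are.

No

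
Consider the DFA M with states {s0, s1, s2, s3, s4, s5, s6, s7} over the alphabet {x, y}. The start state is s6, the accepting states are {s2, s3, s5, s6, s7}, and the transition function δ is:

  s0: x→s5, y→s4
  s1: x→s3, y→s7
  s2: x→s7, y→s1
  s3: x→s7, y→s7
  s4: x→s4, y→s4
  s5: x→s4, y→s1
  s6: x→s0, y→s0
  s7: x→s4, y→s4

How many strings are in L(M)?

The useful subgraph on states {s0, s1, s3, s5, s6, s7} is acyclic, so L(M) is finite; the longest accepting path visits 6 useful states, giving maximum string length 5.
Counting accepting paths from s6 by length: 1 of length 0, 2 of length 2, 4 of length 4, 4 of length 5. Total 11.

11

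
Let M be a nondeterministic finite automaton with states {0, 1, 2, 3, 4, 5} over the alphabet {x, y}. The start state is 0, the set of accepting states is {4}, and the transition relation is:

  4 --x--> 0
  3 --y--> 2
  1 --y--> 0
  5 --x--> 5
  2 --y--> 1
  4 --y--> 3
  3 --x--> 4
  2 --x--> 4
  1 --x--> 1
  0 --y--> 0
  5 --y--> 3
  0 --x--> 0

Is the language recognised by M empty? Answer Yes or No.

Yes

The states reachable from the start state are {0}.
None of the accepting states {4} is reachable, so no string is accepted and L(M) = ∅.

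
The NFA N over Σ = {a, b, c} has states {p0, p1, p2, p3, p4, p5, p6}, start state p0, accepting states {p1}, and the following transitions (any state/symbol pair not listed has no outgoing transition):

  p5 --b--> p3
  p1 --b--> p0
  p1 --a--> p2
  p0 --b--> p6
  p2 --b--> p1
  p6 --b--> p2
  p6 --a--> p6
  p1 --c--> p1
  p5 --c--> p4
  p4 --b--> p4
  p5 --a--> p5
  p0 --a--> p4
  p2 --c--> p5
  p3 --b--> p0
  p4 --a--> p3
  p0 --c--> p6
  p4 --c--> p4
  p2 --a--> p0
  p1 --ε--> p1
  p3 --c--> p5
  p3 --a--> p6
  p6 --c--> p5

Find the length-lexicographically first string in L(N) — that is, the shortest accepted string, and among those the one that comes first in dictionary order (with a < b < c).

bbb

A breadth-first search from p0 reaches an accepting state first via the path p0 → p6 → p2 → p1 on input bbb.
No string of length < 3 is accepted (BFS exhausts all shorter strings without reaching an accepting state), and bbb is the lexicographically least accepting string of length 3.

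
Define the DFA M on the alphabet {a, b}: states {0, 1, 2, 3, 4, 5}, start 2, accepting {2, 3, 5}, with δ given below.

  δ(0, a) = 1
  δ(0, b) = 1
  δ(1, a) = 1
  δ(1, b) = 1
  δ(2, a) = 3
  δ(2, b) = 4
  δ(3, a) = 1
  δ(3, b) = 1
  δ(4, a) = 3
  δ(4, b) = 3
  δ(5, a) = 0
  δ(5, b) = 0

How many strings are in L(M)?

4

The useful subgraph on states {2, 3, 4} is acyclic, so L(M) is finite; the longest accepting path visits 3 useful states, giving maximum string length 2.
Counting accepting paths from 2 by length: 1 of length 0, 1 of length 1, 2 of length 2. Total 4.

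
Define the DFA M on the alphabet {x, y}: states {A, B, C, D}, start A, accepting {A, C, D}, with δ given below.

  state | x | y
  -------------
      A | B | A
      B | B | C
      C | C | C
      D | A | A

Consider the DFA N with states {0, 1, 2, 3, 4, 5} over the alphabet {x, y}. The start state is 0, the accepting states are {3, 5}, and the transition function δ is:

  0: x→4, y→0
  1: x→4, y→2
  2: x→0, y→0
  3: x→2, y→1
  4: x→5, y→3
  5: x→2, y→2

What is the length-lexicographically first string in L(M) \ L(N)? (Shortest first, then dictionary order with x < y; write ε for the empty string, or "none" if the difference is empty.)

The empty string ε is accepted by M but not by N.
Since ε is the unique shortest string, it is the required witness.

ε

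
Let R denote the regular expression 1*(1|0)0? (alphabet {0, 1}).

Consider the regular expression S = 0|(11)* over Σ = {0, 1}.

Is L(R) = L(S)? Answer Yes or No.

No

The string 1 is accepted by R but rejected by S.
So L(R) ≠ L(S).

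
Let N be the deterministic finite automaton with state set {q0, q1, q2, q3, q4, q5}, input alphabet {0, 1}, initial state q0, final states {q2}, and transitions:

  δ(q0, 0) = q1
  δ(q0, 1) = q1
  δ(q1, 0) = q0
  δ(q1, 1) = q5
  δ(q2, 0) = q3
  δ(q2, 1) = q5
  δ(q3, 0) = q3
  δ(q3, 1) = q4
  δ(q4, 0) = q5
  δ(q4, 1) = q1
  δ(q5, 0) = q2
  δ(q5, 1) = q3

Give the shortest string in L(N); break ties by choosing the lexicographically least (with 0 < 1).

010

A breadth-first search from q0 reaches an accepting state first via the path q0 → q1 → q5 → q2 on input 010.
No string of length < 3 is accepted (BFS exhausts all shorter strings without reaching an accepting state), and 010 is the lexicographically least accepting string of length 3.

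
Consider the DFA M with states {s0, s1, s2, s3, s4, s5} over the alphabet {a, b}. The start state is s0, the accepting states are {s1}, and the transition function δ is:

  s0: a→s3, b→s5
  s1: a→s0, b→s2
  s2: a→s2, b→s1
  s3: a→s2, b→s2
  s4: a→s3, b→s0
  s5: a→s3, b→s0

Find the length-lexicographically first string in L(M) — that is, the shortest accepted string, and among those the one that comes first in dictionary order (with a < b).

aab

A breadth-first search from s0 reaches an accepting state first via the path s0 → s3 → s2 → s1 on input aab.
No string of length < 3 is accepted (BFS exhausts all shorter strings without reaching an accepting state), and aab is the lexicographically least accepting string of length 3.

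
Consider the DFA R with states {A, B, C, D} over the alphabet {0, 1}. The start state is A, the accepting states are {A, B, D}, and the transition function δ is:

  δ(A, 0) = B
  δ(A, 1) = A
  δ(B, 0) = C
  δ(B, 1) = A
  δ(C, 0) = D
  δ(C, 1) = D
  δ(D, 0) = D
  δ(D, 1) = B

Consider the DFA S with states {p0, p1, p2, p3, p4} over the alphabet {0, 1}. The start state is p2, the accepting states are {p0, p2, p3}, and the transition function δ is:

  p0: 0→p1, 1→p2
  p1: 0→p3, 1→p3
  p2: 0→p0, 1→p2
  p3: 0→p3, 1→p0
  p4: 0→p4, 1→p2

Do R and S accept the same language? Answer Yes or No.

Yes

Exploring the product automaton R × S from the start pair (A, p2), following both machines on each input symbol, reaches 4 state pairs: (A, p2), (B, p0), (C, p1), (D, p3).
R accepts in {A, B, D} and S accepts in {p0, p2, p3}. In every reachable pair the two components are either both accepting — (A, p2), (B, p0), (D, p3) — or both non-accepting, so no string is accepted by exactly one of the machines: L(R) \ L(S) and L(S) \ L(R) are both empty.
Hence every string is accepted by R iff it is accepted by S, and the two languages coincide.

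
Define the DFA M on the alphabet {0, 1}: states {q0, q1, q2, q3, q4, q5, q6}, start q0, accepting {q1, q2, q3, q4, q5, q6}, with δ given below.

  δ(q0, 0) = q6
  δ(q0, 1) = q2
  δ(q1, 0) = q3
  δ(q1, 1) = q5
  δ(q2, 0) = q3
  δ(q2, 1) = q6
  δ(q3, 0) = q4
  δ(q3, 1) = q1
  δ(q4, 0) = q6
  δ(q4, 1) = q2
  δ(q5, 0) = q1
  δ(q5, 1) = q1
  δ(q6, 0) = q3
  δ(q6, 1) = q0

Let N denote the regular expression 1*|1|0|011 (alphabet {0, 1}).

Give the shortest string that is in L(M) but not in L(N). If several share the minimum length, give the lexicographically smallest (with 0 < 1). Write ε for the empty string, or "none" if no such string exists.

00

The string 00 is accepted by M but not by N.
No shorter string lies in the difference, and 00 is the lexicographically first length-2 string in L(M) \ L(N).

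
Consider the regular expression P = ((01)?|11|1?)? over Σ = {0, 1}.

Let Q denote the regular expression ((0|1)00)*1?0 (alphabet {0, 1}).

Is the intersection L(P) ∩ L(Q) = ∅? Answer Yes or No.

Yes

Converting the expression P to a DFA (subset construction, then merging equivalent states) gives the minimal DFA with states {p0, p1, p2, p3, p4}, start state p0, accepting states {p0, p2, p4} and transitions p0: 0→p1, 1→p2; p1: 0→p3, 1→p4; p2: 0→p3, 1→p4; p3: 0→p3, 1→p3; p4: 0→p3, 1→p3.
Converting the expression Q to a DFA (subset construction, then merging equivalent states) gives the minimal DFA with states {q0, q1, q2, q3, q4, q5}, start state q0, accepting states {q1, q5} and transitions q0: 0→q1, 1→q2; q1: 0→q3, 1→q4; q2: 0→q5, 1→q4; q3: 0→q0, 1→q4; q4: 0→q4, 1→q4; q5: 0→q0, 1→q4.
Exploring the product automaton P × Q from the start pair (p0, q0), following both machines on each input symbol, reaches 10 state pairs: (p0, q0), (p1, q1), (p2, q2), (p3, q3), (p4, q4), (p3, q5), (p3, q0), (p3, q4), (p3, q1), (p3, q2).
P accepts in {p0, p2, p4} and Q accepts in {q1, q5}; no reachable pair has both components accepting, so no string drives both machines to acceptance simultaneously and L(P) ∩ L(Q) = ∅.
So no string is accepted by both, and the intersection is empty.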